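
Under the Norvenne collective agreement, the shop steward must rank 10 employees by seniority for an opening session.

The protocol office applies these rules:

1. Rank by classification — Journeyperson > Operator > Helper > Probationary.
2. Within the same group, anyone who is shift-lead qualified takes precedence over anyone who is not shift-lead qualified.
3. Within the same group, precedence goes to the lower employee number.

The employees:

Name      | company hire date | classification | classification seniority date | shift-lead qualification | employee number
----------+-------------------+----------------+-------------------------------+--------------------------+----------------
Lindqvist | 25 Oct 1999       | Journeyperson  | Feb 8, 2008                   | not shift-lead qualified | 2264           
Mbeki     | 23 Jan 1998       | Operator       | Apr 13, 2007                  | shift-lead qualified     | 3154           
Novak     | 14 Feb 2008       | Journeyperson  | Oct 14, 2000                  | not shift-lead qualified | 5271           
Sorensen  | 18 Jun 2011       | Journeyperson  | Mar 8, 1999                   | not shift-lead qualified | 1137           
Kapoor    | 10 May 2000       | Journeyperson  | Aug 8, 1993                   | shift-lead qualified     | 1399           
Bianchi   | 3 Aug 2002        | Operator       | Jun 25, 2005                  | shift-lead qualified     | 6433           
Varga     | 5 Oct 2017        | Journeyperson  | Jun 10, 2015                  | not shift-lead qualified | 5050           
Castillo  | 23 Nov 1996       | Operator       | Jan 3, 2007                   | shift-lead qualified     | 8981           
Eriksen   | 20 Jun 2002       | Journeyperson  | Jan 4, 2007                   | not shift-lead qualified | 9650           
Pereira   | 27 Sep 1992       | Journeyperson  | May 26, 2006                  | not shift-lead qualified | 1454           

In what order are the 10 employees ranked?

Kapoor, Sorensen, Pereira, Lindqvist, Varga, Novak, Eriksen, Mbeki, Bianchi, Castillo

By classification: Kapoor, Sorensen, Pereira, Lindqvist, Varga, Novak and Eriksen (Journeyperson); then Mbeki, Bianchi and Castillo (Operator).
Among Kapoor, Sorensen, Pereira, Lindqvist, Varga, Novak and Eriksen, shift-lead qualified before not shift-lead qualified: Kapoor (shift-lead qualified) before Sorensen, Pereira, Lindqvist, Varga, Novak and Eriksen (not shift-lead qualified).
Among Sorensen, Pereira, Lindqvist, Varga, Novak and Eriksen, by employee number (lower first): Sorensen (1137) before Pereira (1454) before Lindqvist (2264) before Varga (5050) before Novak (5271) before Eriksen (9650).
Mbeki, Bianchi and Castillo are each shift-lead qualified, so the next rule applies.
Among Mbeki, Bianchi and Castillo, by employee number (lower first): Mbeki (3154) before Bianchi (6433) before Castillo (8981).
Full order: Kapoor, Sorensen, Pereira, Lindqvist, Varga, Novak, Eriksen, Mbeki, Bianchi, Castillo.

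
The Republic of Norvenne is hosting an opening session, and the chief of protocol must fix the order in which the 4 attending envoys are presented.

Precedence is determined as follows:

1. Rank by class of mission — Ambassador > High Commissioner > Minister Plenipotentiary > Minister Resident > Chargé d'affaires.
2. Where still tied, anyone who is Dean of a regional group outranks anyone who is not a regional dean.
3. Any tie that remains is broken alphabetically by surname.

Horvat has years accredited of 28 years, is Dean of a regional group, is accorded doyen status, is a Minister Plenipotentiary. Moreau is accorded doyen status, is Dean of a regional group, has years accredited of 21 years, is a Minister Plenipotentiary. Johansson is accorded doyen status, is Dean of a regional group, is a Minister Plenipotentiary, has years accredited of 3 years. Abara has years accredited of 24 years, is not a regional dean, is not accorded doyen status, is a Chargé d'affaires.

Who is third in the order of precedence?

Moreau

By class of mission: Horvat, Johansson and Moreau (Minister Plenipotentiary); then Abara (Chargé d'affaires).
Horvat, Johansson and Moreau are each Dean of a regional group, so the next rule applies.
Among Horvat, Johansson and Moreau, alphabetically by surname: Horvat before Johansson before Moreau.
Order: Horvat, Johansson, Moreau, Abara.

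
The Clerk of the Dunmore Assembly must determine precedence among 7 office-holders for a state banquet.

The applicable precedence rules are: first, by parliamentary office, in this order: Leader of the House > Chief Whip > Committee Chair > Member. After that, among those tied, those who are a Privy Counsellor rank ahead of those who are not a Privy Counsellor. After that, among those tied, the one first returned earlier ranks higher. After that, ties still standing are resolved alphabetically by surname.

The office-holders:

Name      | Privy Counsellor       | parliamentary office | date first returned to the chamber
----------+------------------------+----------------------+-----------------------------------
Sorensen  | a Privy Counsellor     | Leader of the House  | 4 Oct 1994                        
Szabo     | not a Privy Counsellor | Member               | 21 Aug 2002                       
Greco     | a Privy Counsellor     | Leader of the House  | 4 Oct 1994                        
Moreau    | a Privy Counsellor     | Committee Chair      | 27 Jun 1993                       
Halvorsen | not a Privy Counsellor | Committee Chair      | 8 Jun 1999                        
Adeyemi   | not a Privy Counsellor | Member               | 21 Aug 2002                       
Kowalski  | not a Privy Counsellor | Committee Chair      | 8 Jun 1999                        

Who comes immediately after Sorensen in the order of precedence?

Moreau

By parliamentary office: Greco and Sorensen (Leader of the House); then Moreau, Halvorsen and Kowalski (Committee Chair); then Adeyemi and Szabo (Member).
Greco and Sorensen are each a Privy Counsellor, so the next rule applies.
Greco and Sorensen both have date first returned to the chamber 4 Oct 1994, so the next rule applies.
Among Greco and Sorensen, alphabetically by surname: Greco before Sorensen.
Among Moreau, Halvorsen and Kowalski, a Privy Counsellor before not a Privy Counsellor: Moreau (a Privy Counsellor) before Halvorsen and Kowalski (not a Privy Counsellor).
Halvorsen and Kowalski both have date first returned to the chamber 8 Jun 1999, so the next rule applies.
Among Halvorsen and Kowalski, alphabetically by surname: Halvorsen before Kowalski.
Adeyemi and Szabo are each not a Privy Counsellor, so the next rule applies.
Adeyemi and Szabo both have date first returned to the chamber 21 Aug 2002, so the next rule applies.
Among Adeyemi and Szabo, alphabetically by surname: Adeyemi before Szabo.
Order: Greco, Sorensen, Moreau, Halvorsen, Kowalski, Adeyemi, Szabo.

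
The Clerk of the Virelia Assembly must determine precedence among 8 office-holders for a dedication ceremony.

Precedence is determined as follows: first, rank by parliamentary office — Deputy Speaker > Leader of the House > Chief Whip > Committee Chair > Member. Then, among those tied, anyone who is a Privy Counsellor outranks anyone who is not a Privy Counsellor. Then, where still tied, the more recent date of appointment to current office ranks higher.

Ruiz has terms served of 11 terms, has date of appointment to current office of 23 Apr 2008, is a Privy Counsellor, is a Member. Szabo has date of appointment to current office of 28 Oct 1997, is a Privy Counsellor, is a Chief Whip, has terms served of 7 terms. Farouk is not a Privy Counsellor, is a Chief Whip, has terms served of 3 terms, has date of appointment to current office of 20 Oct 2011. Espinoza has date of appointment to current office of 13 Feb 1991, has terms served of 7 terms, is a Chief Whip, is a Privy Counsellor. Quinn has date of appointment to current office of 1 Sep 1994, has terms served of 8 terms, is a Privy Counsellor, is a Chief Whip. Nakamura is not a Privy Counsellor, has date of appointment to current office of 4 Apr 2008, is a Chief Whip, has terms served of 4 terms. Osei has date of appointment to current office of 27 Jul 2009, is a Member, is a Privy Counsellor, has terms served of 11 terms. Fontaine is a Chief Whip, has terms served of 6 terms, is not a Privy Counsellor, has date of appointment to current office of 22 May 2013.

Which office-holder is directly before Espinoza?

By parliamentary office: Szabo, Quinn, Espinoza, Fontaine, Farouk and Nakamura (Chief Whip); then Osei and Ruiz (Member).
Among Szabo, Quinn, Espinoza, Fontaine, Farouk and Nakamura, a Privy Counsellor before not a Privy Counsellor: Szabo, Quinn and Espinoza (a Privy Counsellor) before Fontaine, Farouk and Nakamura (not a Privy Counsellor).
Among Szabo, Quinn and Espinoza, by date of appointment to current office (later first): Szabo (28 Oct 1997) before Quinn (1 Sep 1994) before Espinoza (13 Feb 1991).
Among Fontaine, Farouk and Nakamura, by date of appointment to current office (later first): Fontaine (22 May 2013) before Farouk (20 Oct 2011) before Nakamura (4 Apr 2008).
Osei and Ruiz are each a Privy Counsellor, so the next rule applies.
Among Osei and Ruiz, by date of appointment to current office (later first): Osei (27 Jul 2009) before Ruiz (23 Apr 2008).
Order: Szabo, Quinn, Espinoza, Fontaine, Farouk, Nakamura, Osei, Ruiz.

Quinn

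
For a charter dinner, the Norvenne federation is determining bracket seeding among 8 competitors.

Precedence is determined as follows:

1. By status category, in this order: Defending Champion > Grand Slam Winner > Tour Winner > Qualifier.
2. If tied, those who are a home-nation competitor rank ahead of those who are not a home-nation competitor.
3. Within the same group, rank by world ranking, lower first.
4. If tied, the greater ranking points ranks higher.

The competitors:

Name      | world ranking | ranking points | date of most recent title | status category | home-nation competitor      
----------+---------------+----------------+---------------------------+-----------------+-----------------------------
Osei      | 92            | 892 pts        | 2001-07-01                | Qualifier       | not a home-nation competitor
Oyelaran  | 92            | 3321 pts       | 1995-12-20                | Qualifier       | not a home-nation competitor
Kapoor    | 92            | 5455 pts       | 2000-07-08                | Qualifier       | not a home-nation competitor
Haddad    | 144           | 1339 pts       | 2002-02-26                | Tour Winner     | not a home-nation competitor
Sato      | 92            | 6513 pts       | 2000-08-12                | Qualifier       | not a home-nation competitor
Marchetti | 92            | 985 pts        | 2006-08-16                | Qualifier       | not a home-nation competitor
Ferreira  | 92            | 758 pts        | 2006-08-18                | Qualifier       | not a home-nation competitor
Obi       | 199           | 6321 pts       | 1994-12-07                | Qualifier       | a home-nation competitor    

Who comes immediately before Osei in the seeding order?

Marchetti

By status category: Haddad (Tour Winner); then Obi, Sato, Kapoor, Oyelaran, Marchetti, Osei and Ferreira (Qualifier).
Among Obi, Sato, Kapoor, Oyelaran, Marchetti, Osei and Ferreira, a home-nation competitor before not a home-nation competitor: Obi (a home-nation competitor) before Sato, Kapoor, Oyelaran, Marchetti, Osei and Ferreira (not a home-nation competitor).
Sato, Kapoor, Oyelaran, Marchetti, Osei and Ferreira all have world ranking 92, so the next rule applies.
Among Sato, Kapoor, Oyelaran, Marchetti, Osei and Ferreira, by ranking points (higher first): Sato (6513 pts) before Kapoor (5455 pts) before Oyelaran (3321 pts) before Marchetti (985 pts) before Osei (892 pts) before Ferreira (758 pts).
Order: Haddad, Obi, Sato, Kapoor, Oyelaran, Marchetti, Osei, Ferreira.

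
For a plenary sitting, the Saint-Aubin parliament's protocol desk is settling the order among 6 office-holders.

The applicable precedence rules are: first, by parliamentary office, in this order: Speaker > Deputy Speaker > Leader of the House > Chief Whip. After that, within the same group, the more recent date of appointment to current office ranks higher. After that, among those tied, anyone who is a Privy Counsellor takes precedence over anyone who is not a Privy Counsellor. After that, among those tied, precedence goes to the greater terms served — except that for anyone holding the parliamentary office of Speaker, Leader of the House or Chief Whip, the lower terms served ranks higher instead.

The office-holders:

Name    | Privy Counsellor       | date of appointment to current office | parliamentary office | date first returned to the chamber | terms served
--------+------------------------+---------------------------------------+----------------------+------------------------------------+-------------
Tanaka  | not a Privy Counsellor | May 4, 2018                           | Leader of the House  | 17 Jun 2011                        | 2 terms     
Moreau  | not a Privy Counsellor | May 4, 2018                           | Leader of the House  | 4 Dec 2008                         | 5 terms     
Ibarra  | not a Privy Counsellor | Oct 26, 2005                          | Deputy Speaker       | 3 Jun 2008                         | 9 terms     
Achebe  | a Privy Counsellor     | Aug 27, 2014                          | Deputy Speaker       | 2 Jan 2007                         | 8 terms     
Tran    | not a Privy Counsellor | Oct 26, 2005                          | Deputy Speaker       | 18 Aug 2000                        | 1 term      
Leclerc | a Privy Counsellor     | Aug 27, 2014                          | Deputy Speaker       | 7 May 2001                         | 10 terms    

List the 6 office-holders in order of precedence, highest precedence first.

Leclerc, Achebe, Ibarra, Tran, Tanaka, Moreau

By parliamentary office: Leclerc, Achebe, Ibarra and Tran (Deputy Speaker); then Tanaka and Moreau (Leader of the House).
Among Leclerc, Achebe, Ibarra and Tran, by date of appointment to current office (later first): Leclerc and Achebe (Aug 27, 2014) before Ibarra and Tran (Oct 26, 2005).
Leclerc and Achebe are each a Privy Counsellor, so the next rule applies.
Among Leclerc and Achebe, by terms served (higher first): Leclerc (10 terms) before Achebe (8 terms).
Ibarra and Tran are each not a Privy Counsellor, so the next rule applies.
Among Ibarra and Tran, by terms served (higher first): Ibarra (9 terms) before Tran (1 term).
Tanaka and Moreau both have date of appointment to current office May 4, 2018, so the next rule applies.
Tanaka and Moreau are each not a Privy Counsellor, so the next rule applies.
Among Tanaka and Moreau, by terms served (lower first) (reversed rule for this group): Tanaka (2 terms) before Moreau (5 terms).
Full order: Leclerc, Achebe, Ibarra, Tran, Tanaka, Moreau.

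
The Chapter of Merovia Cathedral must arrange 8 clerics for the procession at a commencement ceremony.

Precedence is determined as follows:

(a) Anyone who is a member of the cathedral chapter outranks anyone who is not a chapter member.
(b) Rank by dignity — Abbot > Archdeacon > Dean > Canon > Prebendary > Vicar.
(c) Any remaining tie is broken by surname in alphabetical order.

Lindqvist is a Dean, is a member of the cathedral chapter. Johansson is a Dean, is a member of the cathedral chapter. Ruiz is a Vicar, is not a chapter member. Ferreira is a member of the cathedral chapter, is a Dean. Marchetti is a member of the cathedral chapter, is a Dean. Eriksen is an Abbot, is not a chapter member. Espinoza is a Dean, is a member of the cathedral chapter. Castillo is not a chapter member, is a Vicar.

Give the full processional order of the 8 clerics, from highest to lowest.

By the first rule: Espinoza, Ferreira, Johansson, Lindqvist and Marchetti (each a member of the cathedral chapter); then Eriksen, Castillo and Ruiz (each not a chapter member).
Espinoza, Ferreira, Johansson, Lindqvist and Marchetti are each Dean, so the next rule applies.
Among Espinoza, Ferreira, Johansson, Lindqvist and Marchetti, alphabetically by surname: Espinoza before Ferreira before Johansson before Lindqvist before Marchetti.
Among Eriksen, Castillo and Ruiz, by dignity: Eriksen (Abbot) before Castillo and Ruiz (Vicar).
Among Castillo and Ruiz, alphabetically by surname: Castillo before Ruiz.
Full order: Espinoza, Ferreira, Johansson, Lindqvist, Marchetti, Eriksen, Castillo, Ruiz.

Espinoza, Ferreira, Johansson, Lindqvist, Marchetti, Eriksen, Castillo, Ruiz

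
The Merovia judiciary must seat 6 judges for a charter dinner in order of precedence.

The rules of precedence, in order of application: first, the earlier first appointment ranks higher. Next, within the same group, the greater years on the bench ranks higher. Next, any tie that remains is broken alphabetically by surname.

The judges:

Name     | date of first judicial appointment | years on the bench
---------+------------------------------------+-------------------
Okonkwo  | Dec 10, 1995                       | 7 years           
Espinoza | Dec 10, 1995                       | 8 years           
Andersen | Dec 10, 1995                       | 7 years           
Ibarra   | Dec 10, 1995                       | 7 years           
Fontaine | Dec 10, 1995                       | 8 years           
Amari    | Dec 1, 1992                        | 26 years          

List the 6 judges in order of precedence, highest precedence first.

By date of first judicial appointment (earlier first): Amari (Dec 1, 1992); then Espinoza, Fontaine, Andersen, Ibarra and Okonkwo (each Dec 10, 1995).
Among Espinoza, Fontaine, Andersen, Ibarra and Okonkwo, by years on the bench (higher first): Espinoza and Fontaine (8 years) before Andersen, Ibarra and Okonkwo (7 years).
Among Espinoza and Fontaine, alphabetically by surname: Espinoza before Fontaine.
Among Andersen, Ibarra and Okonkwo, alphabetically by surname: Andersen before Ibarra before Okonkwo.
Full order: Amari, Espinoza, Fontaine, Andersen, Ibarra, Okonkwo.

Amari, Espinoza, Fontaine, Andersen, Ibarra, Okonkwo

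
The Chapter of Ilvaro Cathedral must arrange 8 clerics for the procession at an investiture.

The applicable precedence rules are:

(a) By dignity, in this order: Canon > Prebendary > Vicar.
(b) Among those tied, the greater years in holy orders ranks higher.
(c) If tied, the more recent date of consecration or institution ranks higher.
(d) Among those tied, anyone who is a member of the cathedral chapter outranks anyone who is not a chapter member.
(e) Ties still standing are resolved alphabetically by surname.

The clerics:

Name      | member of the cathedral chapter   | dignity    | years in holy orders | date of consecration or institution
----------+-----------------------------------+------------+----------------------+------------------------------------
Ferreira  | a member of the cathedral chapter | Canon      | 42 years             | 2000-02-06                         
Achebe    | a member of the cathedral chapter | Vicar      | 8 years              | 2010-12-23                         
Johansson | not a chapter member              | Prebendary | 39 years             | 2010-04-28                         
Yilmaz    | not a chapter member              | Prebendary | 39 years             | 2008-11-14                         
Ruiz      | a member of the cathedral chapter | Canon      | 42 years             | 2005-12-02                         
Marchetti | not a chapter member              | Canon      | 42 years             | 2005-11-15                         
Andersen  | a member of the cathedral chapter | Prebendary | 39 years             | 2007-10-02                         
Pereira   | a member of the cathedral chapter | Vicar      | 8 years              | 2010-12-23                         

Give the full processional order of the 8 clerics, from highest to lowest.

By dignity: Ruiz, Marchetti and Ferreira (Canon); then Johansson, Yilmaz and Andersen (Prebendary); then Achebe and Pereira (Vicar).
Ruiz, Marchetti and Ferreira all have years in holy orders 42 years, so the next rule applies.
Among Ruiz, Marchetti and Ferreira, by date of consecration or institution (later first): Ruiz (2005-12-02) before Marchetti (2005-11-15) before Ferreira (2000-02-06).
Johansson, Yilmaz and Andersen all have years in holy orders 39 years, so the next rule applies.
Among Johansson, Yilmaz and Andersen, by date of consecration or institution (later first): Johansson (2010-04-28) before Yilmaz (2008-11-14) before Andersen (2007-10-02).
Achebe and Pereira both have years in holy orders 8 years, so the next rule applies.
Achebe and Pereira both have date of consecration or institution 2010-12-23, so the next rule applies.
Achebe and Pereira are each a member of the cathedral chapter, so the next rule applies.
Among Achebe and Pereira, alphabetically by surname: Achebe before Pereira.
Full order: Ruiz, Marchetti, Ferreira, Johansson, Yilmaz, Andersen, Achebe, Pereira.

Ruiz, Marchetti, Ferreira, Johansson, Yilmaz, Andersen, Achebe, Pereira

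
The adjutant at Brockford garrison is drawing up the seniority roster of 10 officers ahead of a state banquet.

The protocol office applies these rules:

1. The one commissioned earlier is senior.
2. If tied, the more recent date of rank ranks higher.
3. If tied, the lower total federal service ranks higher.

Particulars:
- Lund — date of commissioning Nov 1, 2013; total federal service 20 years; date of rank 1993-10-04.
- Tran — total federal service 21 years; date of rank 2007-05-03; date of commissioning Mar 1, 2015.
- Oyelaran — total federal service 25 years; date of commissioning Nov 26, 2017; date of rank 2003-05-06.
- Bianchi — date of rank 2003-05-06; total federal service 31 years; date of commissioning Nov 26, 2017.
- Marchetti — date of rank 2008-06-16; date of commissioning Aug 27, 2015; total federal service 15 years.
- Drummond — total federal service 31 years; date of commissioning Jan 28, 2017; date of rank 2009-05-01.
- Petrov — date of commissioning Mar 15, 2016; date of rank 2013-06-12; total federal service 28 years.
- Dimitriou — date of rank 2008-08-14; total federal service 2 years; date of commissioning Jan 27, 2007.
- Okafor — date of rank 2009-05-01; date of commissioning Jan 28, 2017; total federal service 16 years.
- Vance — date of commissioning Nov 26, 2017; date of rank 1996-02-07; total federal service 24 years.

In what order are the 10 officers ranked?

Dimitriou, Lund, Tran, Marchetti, Petrov, Okafor, Drummond, Oyelaran, Bianchi, Vance

By date of commissioning (earlier first): Dimitriou (Jan 27, 2007); then Lund (Nov 1, 2013); then Tran (Mar 1, 2015); then Marchetti (Aug 27, 2015); then Petrov (Mar 15, 2016); then Okafor and Drummond (both Jan 28, 2017); then Oyelaran, Bianchi and Vance (each Nov 26, 2017).
Okafor and Drummond both have date of rank 2009-05-01, so the next rule applies.
Among Okafor and Drummond, by total federal service (lower first): Okafor (16 years) before Drummond (31 years).
Among Oyelaran, Bianchi and Vance, by date of rank (later first): Oyelaran and Bianchi (2003-05-06) before Vance (1996-02-07).
Among Oyelaran and Bianchi, by total federal service (lower first): Oyelaran (25 years) before Bianchi (31 years).
Full order: Dimitriou, Lund, Tran, Marchetti, Petrov, Okafor, Drummond, Oyelaran, Bianchi, Vance.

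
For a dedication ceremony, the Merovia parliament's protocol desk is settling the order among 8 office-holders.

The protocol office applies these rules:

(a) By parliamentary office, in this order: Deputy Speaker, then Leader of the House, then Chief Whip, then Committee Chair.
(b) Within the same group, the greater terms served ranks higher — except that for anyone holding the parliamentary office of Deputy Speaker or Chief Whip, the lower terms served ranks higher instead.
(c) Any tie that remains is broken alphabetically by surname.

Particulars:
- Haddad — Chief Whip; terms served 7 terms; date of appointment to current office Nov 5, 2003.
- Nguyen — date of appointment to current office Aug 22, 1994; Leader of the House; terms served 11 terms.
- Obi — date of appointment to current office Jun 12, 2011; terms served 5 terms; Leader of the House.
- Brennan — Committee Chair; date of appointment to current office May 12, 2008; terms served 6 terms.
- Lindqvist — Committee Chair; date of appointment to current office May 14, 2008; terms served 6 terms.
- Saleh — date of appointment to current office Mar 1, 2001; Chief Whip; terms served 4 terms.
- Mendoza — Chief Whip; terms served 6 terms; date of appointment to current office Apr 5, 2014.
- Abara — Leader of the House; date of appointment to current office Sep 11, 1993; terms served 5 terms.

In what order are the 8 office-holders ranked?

By parliamentary office: Nguyen, Abara and Obi (Leader of the House); then Saleh, Mendoza and Haddad (Chief Whip); then Brennan and Lindqvist (Committee Chair).
Among Nguyen, Abara and Obi, by terms served (higher first): Nguyen (11 terms) before Abara and Obi (5 terms).
Among Abara and Obi, alphabetically by surname: Abara before Obi.
Among Saleh, Mendoza and Haddad, by terms served (lower first) (reversed rule for this group): Saleh (4 terms) before Mendoza (6 terms) before Haddad (7 terms).
Brennan and Lindqvist both have terms served 6 terms, so the next rule applies.
Among Brennan and Lindqvist, alphabetically by surname: Brennan before Lindqvist.
Full order: Nguyen, Abara, Obi, Saleh, Mendoza, Haddad, Brennan, Lindqvist.

Nguyen, Abara, Obi, Saleh, Mendoza, Haddad, Brennan, Lindqvist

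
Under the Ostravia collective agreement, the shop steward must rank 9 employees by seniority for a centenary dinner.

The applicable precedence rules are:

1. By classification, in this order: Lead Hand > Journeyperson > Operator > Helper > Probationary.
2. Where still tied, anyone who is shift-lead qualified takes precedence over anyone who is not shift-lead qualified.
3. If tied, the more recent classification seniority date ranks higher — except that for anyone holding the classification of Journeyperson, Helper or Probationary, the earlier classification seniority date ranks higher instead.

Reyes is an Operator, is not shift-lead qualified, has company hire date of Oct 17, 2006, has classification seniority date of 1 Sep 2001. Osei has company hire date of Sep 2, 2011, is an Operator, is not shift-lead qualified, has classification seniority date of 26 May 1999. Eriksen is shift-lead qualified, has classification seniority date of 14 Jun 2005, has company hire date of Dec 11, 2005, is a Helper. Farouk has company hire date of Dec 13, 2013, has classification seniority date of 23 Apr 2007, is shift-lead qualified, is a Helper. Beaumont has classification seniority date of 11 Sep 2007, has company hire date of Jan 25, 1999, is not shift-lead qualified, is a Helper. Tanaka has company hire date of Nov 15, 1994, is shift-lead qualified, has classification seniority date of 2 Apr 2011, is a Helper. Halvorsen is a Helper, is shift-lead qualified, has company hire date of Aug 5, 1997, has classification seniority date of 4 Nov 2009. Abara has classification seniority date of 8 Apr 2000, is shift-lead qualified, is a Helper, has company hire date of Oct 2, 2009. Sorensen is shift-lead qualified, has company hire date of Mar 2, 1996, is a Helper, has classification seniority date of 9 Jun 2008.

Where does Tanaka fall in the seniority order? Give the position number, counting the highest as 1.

By classification: Reyes and Osei (Operator); then Abara, Eriksen, Farouk, Sorensen, Halvorsen, Tanaka and Beaumont (Helper).
Reyes and Osei are each not shift-lead qualified, so the next rule applies.
Among Reyes and Osei, by classification seniority date (later first): Reyes (1 Sep 2001) before Osei (26 May 1999).
Among Abara, Eriksen, Farouk, Sorensen, Halvorsen, Tanaka and Beaumont, shift-lead qualified before not shift-lead qualified: Abara, Eriksen, Farouk, Sorensen, Halvorsen and Tanaka (shift-lead qualified) before Beaumont (not shift-lead qualified).
Among Abara, Eriksen, Farouk, Sorensen, Halvorsen and Tanaka, by classification seniority date (earlier first) (reversed rule for this group): Abara (8 Apr 2000) before Eriksen (14 Jun 2005) before Farouk (23 Apr 2007) before Sorensen (9 Jun 2008) before Halvorsen (4 Nov 2009) before Tanaka (2 Apr 2011).
Order: Reyes, Osei, Abara, Eriksen, Farouk, Sorensen, Halvorsen, Tanaka, Beaumont. So position 8.

8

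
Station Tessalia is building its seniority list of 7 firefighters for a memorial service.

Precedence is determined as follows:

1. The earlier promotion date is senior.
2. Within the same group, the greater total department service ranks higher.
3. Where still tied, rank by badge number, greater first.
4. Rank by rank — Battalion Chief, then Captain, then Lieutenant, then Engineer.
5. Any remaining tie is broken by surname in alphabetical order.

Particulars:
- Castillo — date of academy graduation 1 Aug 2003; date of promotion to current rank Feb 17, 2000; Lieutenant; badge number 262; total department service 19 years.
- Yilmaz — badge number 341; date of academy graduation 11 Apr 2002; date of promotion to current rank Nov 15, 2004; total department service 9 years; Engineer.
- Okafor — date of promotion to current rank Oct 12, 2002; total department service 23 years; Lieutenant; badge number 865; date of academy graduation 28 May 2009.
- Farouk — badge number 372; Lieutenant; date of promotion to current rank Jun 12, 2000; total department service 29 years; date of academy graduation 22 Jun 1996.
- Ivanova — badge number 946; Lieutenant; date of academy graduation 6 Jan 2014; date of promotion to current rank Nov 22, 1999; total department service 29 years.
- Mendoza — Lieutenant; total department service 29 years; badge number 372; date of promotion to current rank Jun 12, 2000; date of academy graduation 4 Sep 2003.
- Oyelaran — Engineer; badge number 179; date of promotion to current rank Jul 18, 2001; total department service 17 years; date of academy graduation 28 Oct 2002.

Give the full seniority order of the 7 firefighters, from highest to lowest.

Ivanova, Castillo, Farouk, Mendoza, Oyelaran, Okafor, Yilmaz

By date of promotion to current rank (earlier first): Ivanova (Nov 22, 1999); then Castillo (Feb 17, 2000); then Farouk and Mendoza (both Jun 12, 2000); then Oyelaran (Jul 18, 2001); then Okafor (Oct 12, 2002); then Yilmaz (Nov 15, 2004).
Farouk and Mendoza both have total department service 29 years, so the next rule applies.
Farouk and Mendoza both have badge number 372, so the next rule applies.
Farouk and Mendoza are each Lieutenant, so the next rule applies.
Among Farouk and Mendoza, alphabetically by surname: Farouk before Mendoza.
Full order: Ivanova, Castillo, Farouk, Mendoza, Oyelaran, Okafor, Yilmaz.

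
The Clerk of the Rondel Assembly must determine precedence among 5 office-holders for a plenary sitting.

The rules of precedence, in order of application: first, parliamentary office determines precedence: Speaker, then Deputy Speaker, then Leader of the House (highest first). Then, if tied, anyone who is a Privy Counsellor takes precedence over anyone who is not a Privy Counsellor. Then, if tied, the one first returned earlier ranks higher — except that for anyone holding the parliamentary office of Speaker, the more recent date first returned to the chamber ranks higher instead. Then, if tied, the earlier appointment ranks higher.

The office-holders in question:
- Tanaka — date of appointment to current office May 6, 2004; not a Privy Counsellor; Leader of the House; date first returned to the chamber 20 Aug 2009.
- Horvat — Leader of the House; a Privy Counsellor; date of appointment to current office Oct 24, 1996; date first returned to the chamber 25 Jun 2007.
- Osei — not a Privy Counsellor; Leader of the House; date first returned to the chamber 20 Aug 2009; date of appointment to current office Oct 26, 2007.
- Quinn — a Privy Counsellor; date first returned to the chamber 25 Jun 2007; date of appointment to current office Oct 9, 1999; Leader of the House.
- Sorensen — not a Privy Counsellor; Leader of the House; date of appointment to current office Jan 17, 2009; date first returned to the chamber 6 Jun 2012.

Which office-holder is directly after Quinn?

Tanaka

By parliamentary office: Horvat, Quinn, Tanaka, Osei and Sorensen (Leader of the House).
Among Horvat, Quinn, Tanaka, Osei and Sorensen, a Privy Counsellor before not a Privy Counsellor: Horvat and Quinn (a Privy Counsellor) before Tanaka, Osei and Sorensen (not a Privy Counsellor).
Horvat and Quinn both have date first returned to the chamber 25 Jun 2007, so the next rule applies.
Among Horvat and Quinn, by date of appointment to current office (earlier first): Horvat (Oct 24, 1996) before Quinn (Oct 9, 1999).
Among Tanaka, Osei and Sorensen, by date first returned to the chamber (earlier first): Tanaka and Osei (20 Aug 2009) before Sorensen (6 Jun 2012).
Among Tanaka and Osei, by date of appointment to current office (earlier first): Tanaka (May 6, 2004) before Osei (Oct 26, 2007).
Order: Horvat, Quinn, Tanaka, Osei, Sorensen.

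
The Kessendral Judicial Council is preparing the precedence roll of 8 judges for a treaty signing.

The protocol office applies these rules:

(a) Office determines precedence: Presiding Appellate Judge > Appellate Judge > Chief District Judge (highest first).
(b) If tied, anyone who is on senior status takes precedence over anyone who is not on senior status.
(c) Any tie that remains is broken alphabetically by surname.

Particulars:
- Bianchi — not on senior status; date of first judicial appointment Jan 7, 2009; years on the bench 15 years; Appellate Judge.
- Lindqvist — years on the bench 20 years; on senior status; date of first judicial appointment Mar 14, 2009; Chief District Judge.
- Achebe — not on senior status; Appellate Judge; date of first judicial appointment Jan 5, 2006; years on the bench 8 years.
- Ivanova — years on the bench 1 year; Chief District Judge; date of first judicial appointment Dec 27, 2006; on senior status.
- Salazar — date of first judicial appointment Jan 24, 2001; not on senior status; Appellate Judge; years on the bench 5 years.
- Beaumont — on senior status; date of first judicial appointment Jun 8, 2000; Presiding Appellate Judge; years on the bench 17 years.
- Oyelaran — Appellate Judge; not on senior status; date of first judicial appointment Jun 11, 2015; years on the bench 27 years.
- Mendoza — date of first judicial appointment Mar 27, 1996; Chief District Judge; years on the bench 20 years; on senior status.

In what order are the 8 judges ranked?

Beaumont, Achebe, Bianchi, Oyelaran, Salazar, Ivanova, Lindqvist, Mendoza

By office: Beaumont (Presiding Appellate Judge); then Achebe, Bianchi, Oyelaran and Salazar (Appellate Judge); then Ivanova, Lindqvist and Mendoza (Chief District Judge).
Achebe, Bianchi, Oyelaran and Salazar are each not on senior status, so the next rule applies.
Among Achebe, Bianchi, Oyelaran and Salazar, alphabetically by surname: Achebe before Bianchi before Oyelaran before Salazar.
Ivanova, Lindqvist and Mendoza are each on senior status, so the next rule applies.
Among Ivanova, Lindqvist and Mendoza, alphabetically by surname: Ivanova before Lindqvist before Mendoza.
Full order: Beaumont, Achebe, Bianchi, Oyelaran, Salazar, Ivanova, Lindqvist, Mendoza.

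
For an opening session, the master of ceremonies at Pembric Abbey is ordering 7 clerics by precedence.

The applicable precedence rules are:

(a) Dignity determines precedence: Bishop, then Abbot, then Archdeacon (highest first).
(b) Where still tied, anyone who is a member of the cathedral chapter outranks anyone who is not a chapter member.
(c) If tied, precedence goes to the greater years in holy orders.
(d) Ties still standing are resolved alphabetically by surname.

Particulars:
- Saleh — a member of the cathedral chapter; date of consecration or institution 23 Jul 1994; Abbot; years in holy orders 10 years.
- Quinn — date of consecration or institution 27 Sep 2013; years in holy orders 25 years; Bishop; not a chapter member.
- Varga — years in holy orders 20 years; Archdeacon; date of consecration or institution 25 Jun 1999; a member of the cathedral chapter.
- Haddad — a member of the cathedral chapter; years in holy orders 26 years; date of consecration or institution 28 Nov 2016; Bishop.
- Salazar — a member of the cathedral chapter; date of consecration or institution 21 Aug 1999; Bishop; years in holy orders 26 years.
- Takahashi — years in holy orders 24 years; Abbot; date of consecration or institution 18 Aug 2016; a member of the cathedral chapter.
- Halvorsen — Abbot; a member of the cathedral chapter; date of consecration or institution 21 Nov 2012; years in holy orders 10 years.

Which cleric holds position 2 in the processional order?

By dignity: Haddad, Salazar and Quinn (Bishop); then Takahashi, Halvorsen and Saleh (Abbot); then Varga (Archdeacon).
Among Haddad, Salazar and Quinn, a member of the cathedral chapter before not a chapter member: Haddad and Salazar (a member of the cathedral chapter) before Quinn (not a chapter member).
Haddad and Salazar both have years in holy orders 26 years, so the next rule applies.
Among Haddad and Salazar, alphabetically by surname: Haddad before Salazar.
Takahashi, Halvorsen and Saleh are each a member of the cathedral chapter, so the next rule applies.
Among Takahashi, Halvorsen and Saleh, by years in holy orders (higher first): Takahashi (24 years) before Halvorsen and Saleh (10 years).
Among Halvorsen and Saleh, alphabetically by surname: Halvorsen before Saleh.
Order: Haddad, Salazar, Quinn, Takahashi, Halvorsen, Saleh, Varga.

Salazar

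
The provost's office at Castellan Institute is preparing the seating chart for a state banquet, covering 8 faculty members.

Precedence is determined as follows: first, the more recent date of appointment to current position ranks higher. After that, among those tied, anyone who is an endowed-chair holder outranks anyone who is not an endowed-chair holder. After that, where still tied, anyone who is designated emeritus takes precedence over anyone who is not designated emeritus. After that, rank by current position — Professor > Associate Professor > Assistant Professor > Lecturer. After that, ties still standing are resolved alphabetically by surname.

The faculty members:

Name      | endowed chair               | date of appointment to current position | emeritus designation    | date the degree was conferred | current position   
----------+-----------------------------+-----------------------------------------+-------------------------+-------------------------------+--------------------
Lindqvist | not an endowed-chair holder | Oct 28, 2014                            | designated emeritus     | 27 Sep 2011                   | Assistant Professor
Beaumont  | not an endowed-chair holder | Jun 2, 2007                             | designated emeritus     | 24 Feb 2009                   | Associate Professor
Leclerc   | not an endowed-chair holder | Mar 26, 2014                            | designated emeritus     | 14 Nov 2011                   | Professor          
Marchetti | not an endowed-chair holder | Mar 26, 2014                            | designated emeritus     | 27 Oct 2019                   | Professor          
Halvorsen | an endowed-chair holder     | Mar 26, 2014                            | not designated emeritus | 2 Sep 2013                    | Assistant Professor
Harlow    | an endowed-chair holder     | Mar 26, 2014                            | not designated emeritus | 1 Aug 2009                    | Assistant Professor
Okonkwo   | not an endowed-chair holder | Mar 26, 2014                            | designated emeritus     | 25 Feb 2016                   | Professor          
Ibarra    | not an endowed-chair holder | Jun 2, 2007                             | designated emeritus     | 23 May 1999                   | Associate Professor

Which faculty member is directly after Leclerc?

By date of appointment to current position (later first): Lindqvist (Oct 28, 2014); then Halvorsen, Harlow, Leclerc, Marchetti and Okonkwo (each Mar 26, 2014); then Beaumont and Ibarra (both Jun 2, 2007).
Among Halvorsen, Harlow, Leclerc, Marchetti and Okonkwo, an endowed-chair holder before not an endowed-chair holder: Halvorsen and Harlow (an endowed-chair holder) before Leclerc, Marchetti and Okonkwo (not an endowed-chair holder).
Halvorsen and Harlow are each not designated emeritus, so the next rule applies.
Halvorsen and Harlow are each Assistant Professor, so the next rule applies.
Among Halvorsen and Harlow, alphabetically by surname: Halvorsen before Harlow.
Leclerc, Marchetti and Okonkwo are each designated emeritus, so the next rule applies.
Leclerc, Marchetti and Okonkwo are each Professor, so the next rule applies.
Among Leclerc, Marchetti and Okonkwo, alphabetically by surname: Leclerc before Marchetti before Okonkwo.
Beaumont and Ibarra are each not an endowed-chair holder, so the next rule applies.
Beaumont and Ibarra are each designated emeritus, so the next rule applies.
Beaumont and Ibarra are each Associate Professor, so the next rule applies.
Among Beaumont and Ibarra, alphabetically by surname: Beaumont before Ibarra.
Order: Lindqvist, Halvorsen, Harlow, Leclerc, Marchetti, Okonkwo, Beaumont, Ibarra.

Marchetti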